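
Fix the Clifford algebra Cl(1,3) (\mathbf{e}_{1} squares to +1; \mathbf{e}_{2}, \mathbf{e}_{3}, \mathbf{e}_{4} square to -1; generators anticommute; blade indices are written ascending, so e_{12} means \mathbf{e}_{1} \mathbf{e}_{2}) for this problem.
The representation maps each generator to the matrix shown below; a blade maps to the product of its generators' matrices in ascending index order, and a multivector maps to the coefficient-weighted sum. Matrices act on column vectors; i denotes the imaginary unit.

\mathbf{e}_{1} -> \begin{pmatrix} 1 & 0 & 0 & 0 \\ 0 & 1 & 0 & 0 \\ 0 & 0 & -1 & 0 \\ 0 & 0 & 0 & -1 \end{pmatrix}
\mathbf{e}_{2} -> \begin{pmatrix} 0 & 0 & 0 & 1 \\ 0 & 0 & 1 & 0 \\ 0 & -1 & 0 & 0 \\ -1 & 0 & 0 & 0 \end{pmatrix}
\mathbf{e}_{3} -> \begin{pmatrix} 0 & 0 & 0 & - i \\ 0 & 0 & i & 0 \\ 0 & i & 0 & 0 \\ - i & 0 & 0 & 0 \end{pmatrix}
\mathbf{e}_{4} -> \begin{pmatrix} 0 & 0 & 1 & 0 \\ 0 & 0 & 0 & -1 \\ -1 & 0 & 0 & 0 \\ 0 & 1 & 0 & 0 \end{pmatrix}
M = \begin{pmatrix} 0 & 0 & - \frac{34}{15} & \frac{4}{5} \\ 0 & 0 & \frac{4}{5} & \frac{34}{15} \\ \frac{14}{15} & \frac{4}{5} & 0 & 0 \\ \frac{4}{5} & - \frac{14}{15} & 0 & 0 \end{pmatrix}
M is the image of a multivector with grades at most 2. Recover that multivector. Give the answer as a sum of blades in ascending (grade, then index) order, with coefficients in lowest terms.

Method: the blade images are trace-orthogonal — tr(rho(e_A) rho(e_B)^-1) = 4 if A = B and 0 otherwise — and rho(e_A)^-1 = (e_A)^2 * rho(e_A) with (e_A)^2 = +1 or -1, so the coefficient of e_A in the preimage is (e_A)^2 * tr(M rho(e_A))/4.
Nonzero projections over blades of grade <= 2: e_{4}: (e_{4})^2 = -1, tr(M rho(e_{4})) = \frac{32}{5}, coefficient -\frac{8}{5}; e_{12}: (e_{12})^2 = +1, tr(M rho(e_{12})) = \frac{16}{5}, coefficient \frac{4}{5}; e_{14}: (e_{14})^2 = +1, tr(M rho(e_{14})) = - \frac{8}{3}, coefficient -\frac{2}{3}. Every other blade of grade <= 2 projects to 0.
Answer: -\frac{8}{5} e_{4} + \frac{4}{5} e_{12} - \frac{2}{3} e_{14}


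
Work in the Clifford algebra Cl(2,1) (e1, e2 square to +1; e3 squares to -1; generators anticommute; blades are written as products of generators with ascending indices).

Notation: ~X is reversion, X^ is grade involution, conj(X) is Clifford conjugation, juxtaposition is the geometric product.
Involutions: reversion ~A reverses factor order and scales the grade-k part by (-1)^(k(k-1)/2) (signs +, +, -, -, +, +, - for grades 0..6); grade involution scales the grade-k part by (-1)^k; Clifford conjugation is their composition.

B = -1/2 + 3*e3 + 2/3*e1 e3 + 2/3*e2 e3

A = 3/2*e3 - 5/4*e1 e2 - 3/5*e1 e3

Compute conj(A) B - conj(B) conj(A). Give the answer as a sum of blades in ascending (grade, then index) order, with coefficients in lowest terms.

first term: 49/10 - 14/5*e1 - e2 + 3/4*e3 - 9/40*e1 e2 + 8/15*e1 e3 - 5/6*e2 e3 + 15/4*e1 e2 e3
second term: -49/10 - 14/5*e1 - e2 + 3/4*e3 - 9/40*e1 e2 + 8/15*e1 e3 - 5/6*e2 e3 - 15/4*e1 e2 e3
Answer: 49/5 + 15/2*e1 e2 e3


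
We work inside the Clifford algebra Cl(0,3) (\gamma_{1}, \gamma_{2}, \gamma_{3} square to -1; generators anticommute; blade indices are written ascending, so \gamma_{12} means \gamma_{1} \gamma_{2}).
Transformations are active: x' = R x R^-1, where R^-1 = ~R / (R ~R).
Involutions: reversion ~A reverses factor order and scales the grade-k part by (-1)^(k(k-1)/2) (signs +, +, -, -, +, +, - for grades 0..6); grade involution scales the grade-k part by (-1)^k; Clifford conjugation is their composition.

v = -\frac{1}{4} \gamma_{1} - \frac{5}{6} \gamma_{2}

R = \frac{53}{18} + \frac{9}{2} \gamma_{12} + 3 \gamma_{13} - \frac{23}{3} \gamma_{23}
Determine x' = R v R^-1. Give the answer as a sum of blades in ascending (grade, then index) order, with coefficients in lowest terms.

~R = \frac{53}{18} - \frac{9}{2} \gamma_{12} - 3 \gamma_{13} + \frac{23}{3} \gamma_{23}, and R ~R = \frac{15665}{162}, so R^-1 = ~R / (\frac{15665}{162}).
R v = \frac{217}{72} \gamma_{1} - \frac{773}{216} \gamma_{2} + \frac{203}{36} \gamma_{3} + \frac{53}{12} \gamma_{123}
Answer: -\frac{643}{2410} \gamma_{1} + \frac{12833}{37596} \gamma_{2} + \frac{11819}{15665} \gamma_{3}


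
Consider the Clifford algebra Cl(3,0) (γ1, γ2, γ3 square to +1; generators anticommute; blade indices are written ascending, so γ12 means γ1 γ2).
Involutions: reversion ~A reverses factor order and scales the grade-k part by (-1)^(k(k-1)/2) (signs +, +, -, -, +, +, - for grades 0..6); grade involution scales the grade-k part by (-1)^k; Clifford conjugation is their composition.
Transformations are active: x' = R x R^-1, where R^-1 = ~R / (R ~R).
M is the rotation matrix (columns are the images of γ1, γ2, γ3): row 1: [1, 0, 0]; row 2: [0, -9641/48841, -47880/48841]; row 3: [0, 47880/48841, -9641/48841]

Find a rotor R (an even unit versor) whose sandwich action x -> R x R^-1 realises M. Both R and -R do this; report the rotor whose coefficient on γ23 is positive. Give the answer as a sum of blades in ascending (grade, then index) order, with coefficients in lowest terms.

Method: write R = a + b12*γ12 + b13*γ13 + b23*γ23 with a^2 + b12^2 + b13^2 + b23^2 = 1 (so R^-1 = ~R). Expanding the columns R e_j ~R gives tr M = 4a^2 - 1 and, from the antisymmetric part, M21 - M12 = -4a*b12, M13 - M31 = 4a*b13, M32 - M23 = -4a*b23.
Here tr M = 29559/48841, so a^2 = (1 + tr M)/4 = 19600/48841 and a = ±140/221. Taking a = 140/221: M21 - M12 = 0, M13 - M31 = 0, M32 - M23 = 95760/48841, giving b12 = 0, b13 = 0, b23 = -171/221, i.e. R = 140/221 - 171/221*γ23.
Its γ23 coefficient is negative, so report the other preimage -R.
Answer: -140/221 + 171/221*γ23. Uniqueness: Spin(3) -> SO(3) maps R and -R to the same rotation of trace 29559/48841; fixing the sign of the γ23 coefficient removes the ambiguity.


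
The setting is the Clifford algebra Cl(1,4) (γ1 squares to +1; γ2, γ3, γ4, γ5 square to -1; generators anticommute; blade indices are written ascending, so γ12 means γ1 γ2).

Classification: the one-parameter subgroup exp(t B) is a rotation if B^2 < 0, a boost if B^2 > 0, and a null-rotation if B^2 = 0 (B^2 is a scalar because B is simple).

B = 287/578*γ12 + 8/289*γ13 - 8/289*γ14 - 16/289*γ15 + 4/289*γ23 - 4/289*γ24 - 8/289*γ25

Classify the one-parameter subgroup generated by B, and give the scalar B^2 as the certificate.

B^2 term by term: the squares give (287/578)^2*(γ12)^2 + (8/289)^2*(γ13)^2 + (-8/289)^2*(γ14)^2 + (-16/289)^2*(γ15)^2 + (4/289)^2*(γ23)^2 + (-4/289)^2*(γ24)^2 + (-8/289)^2*(γ25)^2 = 82369/334084*(+1) + 64/83521*(+1) + 64/83521*(+1) + 256/83521*(+1) + 16/83521*(-1) + 16/83521*(-1) + 64/83521*(-1) = 1/4 (each basis 2-blade squares to minus the product of its generators' squares); cross terms between blades sharing an index anticommute and cancel; the commuting (index-disjoint) pairs give grade-4 terms 2*c*c'*(blade product), which cancel blade by blade — γ1234: 64/83521 - 64/83521 = 0; γ1235: 128/83521 - 128/83521 = 0; γ1245: -128/83521 + 128/83521 = 0 — confirming B is simple. So B^2 = 1/4.
Answer: boost, certificate B^2 = 1/4. Key observation: B^2 = 1/4 is a conjugation invariant, so its sign decides the class regardless of the surface form of B.


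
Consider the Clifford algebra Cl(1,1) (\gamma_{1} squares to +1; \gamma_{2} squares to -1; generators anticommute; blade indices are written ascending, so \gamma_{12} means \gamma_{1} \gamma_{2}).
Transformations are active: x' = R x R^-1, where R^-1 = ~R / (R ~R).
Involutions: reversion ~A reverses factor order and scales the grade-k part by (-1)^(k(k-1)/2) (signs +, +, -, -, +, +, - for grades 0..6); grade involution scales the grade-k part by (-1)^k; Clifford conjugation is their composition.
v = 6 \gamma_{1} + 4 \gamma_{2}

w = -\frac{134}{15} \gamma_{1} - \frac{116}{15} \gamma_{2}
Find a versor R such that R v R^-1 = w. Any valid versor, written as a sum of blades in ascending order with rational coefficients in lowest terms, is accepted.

The midline construction: v and w both square to 20, so reflecting in their sum -\frac{44}{15} \gamma_{1} - \frac{56}{15} \gamma_{2} exchanges them.
Answer: -\frac{44}{15} \gamma_{1} - \frac{56}{15} \gamma_{2}


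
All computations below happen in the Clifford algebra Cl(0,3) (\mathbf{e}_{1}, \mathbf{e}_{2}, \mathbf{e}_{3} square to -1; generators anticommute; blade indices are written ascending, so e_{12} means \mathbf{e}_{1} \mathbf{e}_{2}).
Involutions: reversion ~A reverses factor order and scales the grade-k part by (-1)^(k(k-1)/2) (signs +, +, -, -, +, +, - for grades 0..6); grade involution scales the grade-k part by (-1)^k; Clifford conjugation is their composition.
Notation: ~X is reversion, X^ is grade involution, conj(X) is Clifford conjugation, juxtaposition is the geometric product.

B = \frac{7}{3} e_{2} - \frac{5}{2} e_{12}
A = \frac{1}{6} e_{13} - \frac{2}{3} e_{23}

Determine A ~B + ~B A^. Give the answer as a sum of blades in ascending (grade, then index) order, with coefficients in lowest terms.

first term: -\frac{14}{9} e_{3} - \frac{5}{3} e_{13} - \frac{5}{12} e_{23} - \frac{7}{18} e_{123}
second term: \frac{14}{9} e_{3} + \frac{5}{3} e_{13} + \frac{5}{12} e_{23} - \frac{7}{18} e_{123}
Answer: -\frac{7}{9} e_{123}


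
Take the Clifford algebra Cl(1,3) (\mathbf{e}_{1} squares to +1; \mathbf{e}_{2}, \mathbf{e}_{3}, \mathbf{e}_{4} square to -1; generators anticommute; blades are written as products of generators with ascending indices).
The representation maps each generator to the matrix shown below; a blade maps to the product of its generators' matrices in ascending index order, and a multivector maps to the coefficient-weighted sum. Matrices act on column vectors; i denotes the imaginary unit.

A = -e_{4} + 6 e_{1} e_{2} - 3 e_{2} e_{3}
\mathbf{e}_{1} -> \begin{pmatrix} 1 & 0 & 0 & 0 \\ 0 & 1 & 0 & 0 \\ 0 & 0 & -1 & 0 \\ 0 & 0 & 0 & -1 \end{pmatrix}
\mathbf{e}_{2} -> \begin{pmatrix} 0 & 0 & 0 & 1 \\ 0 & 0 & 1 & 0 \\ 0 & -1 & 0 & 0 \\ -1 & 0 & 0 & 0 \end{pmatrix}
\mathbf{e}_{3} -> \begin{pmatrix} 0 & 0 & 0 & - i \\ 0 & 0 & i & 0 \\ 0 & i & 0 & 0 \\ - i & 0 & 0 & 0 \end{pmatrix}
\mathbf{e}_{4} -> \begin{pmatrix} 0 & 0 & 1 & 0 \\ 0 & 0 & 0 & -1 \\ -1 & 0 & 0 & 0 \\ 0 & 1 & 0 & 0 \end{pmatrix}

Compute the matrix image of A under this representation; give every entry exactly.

Bivector images (products of the table entries): rho(e_{1} e_{2}) = rho(\mathbf{e}_{1})rho(\mathbf{e}_{2}) = \begin{pmatrix} 0 & 0 & 0 & 1 \\ 0 & 0 & 1 & 0 \\ 0 & 1 & 0 & 0 \\ 1 & 0 & 0 & 0 \end{pmatrix}; rho(e_{2} e_{3}) = rho(\mathbf{e}_{2})rho(\mathbf{e}_{3}) = \begin{pmatrix} - i & 0 & 0 & 0 \\ 0 & i & 0 & 0 \\ 0 & 0 & - i & 0 \\ 0 & 0 & 0 & i \end{pmatrix}.
M = (-1)*rho(e_{4}) + (6)*rho(e_{1} e_{2}) + (-3)*rho(e_{2} e_{3}), summed entrywise:
Answer: \begin{pmatrix} 3 i & 0 & -1 & 6 \\ 0 & - 3 i & 6 & 1 \\ 1 & 6 & 3 i & 0 \\ 6 & -1 & 0 & - 3 i \end{pmatrix}


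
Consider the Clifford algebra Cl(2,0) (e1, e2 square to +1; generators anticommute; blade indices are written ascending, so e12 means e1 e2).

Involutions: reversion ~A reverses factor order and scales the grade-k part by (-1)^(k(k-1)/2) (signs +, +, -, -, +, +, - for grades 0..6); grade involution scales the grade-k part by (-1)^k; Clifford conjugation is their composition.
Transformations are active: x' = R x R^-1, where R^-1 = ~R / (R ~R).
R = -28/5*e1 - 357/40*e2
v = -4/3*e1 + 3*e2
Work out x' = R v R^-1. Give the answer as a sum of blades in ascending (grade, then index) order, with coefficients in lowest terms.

~R = -28/5*e1 - 357/40*e2, and R ~R = 7105/64, so R^-1 = ~R / (7105/64).
R v = -2317/120 - 287/10*e12
Answer: 35684/10875*e1 + 379/3625*e2


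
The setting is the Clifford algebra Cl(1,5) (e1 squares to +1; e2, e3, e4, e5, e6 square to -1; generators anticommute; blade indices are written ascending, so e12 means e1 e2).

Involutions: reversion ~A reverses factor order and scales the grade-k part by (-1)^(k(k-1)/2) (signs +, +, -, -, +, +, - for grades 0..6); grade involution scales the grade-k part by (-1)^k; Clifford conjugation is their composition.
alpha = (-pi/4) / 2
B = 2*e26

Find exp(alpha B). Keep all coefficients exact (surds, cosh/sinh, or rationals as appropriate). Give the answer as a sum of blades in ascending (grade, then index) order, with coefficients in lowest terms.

B^2 = (2)^2*(e26)^2 = 4*(-1) = -4 (a basis 2-blade squares to minus the product of its generators' squares).
B^2 = -4 — circular case — the even/odd split gives cos and sin: l = 2, alpha*l = -pi/4, so exp(alpha B) = cos(-pi/4) + (sin(-pi/4)/2)*B = sqrt(2)/2 + (-sqrt(2)/4)*B.
Answer: sqrt(2)/2 - sqrt(2)/2*e26


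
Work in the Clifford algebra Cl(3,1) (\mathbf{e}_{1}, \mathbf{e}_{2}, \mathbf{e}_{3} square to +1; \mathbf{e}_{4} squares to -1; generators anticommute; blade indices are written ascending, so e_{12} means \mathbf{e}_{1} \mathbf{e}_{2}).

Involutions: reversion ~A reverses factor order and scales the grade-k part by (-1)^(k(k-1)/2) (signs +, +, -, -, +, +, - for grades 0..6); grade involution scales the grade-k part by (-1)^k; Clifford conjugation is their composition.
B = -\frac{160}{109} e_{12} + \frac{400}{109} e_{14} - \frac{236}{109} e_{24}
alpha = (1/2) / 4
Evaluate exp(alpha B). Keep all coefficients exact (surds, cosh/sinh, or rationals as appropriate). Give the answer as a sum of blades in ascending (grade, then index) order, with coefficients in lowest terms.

B^2 term by term: the squares give (-\frac{160}{109})^2*(e_{12})^2 + (\frac{400}{109})^2*(e_{14})^2 + (-\frac{236}{109})^2*(e_{24})^2 = \frac{25600}{11881}*(-1) + \frac{160000}{11881}*(+1) + \frac{55696}{11881}*(+1) = 16 (each basis 2-blade squares to minus the product of its generators' squares); cross terms between blades sharing an index anticommute and cancel. So B^2 = 16.
B^2 = 16 — the positive square puts this in the hyperbolic regime; l = 4, alpha*l = \frac{1}{2}, so exp(alpha B) = cosh(\frac{1}{2}) + (sinh(\frac{1}{2})/4)*B = \cosh{\left(\frac{1}{2} \right)} + (\frac{\sinh{\left(\frac{1}{2} \right)}}{4})*B.
Answer: \cosh{\left(\frac{1}{2} \right)} - \frac{40 \sinh{\left(\frac{1}{2} \right)}}{109} e_{12} + \frac{100 \sinh{\left(\frac{1}{2} \right)}}{109} e_{14} - \frac{59 \sinh{\left(\frac{1}{2} \right)}}{109} e_{24}


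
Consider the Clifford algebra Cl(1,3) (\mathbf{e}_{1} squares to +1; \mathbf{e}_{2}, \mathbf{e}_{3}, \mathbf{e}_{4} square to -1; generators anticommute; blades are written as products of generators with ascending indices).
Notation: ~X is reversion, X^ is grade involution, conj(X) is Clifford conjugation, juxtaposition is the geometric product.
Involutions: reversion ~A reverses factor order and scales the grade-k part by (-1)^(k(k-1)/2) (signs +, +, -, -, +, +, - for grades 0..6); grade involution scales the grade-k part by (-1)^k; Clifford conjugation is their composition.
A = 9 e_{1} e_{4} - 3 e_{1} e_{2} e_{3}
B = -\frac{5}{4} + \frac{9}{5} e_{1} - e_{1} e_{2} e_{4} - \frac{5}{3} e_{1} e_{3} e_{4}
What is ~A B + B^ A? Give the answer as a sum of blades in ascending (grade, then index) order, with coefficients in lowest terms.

first term: -9 e_{2} - 15 e_{3} + \frac{81}{5} e_{4} + \frac{45}{4} e_{1} e_{4} + \frac{27}{5} e_{2} e_{3} + 5 e_{2} e_{4} - 3 e_{3} e_{4} - \frac{15}{4} e_{1} e_{2} e_{3}
second term: -9 e_{2} - 15 e_{3} - \frac{81}{5} e_{4} - \frac{45}{4} e_{1} e_{4} + \frac{27}{5} e_{2} e_{3} - 5 e_{2} e_{4} + 3 e_{3} e_{4} + \frac{15}{4} e_{1} e_{2} e_{3}
Answer: -18 e_{2} - 30 e_{3} + \frac{54}{5} e_{2} e_{3}


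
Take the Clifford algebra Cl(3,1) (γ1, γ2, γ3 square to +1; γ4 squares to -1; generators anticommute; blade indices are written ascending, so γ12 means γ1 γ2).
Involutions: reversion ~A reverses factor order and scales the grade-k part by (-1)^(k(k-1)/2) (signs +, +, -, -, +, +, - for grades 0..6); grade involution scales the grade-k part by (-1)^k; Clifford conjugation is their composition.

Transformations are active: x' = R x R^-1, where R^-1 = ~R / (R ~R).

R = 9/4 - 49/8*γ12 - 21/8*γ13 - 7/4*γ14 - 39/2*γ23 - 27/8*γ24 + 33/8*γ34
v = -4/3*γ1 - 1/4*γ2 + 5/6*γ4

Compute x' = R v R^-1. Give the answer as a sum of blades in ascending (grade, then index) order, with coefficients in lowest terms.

~R = 9/4 + 49/8*γ12 + 21/8*γ13 + 7/4*γ14 + 39/2*γ23 + 27/8*γ24 - 33/8*γ34, and R ~R = 1593/4, so R^-1 = ~R / (1593/4).
R v = -1/96*γ1 - 71/12*γ2 - 189/16*γ3 - 125/96*γ4 + 811/32*γ123 - 25/24*γ124 - 123/16*γ134 - 553/32*γ234
Answer: -713/708*γ1 + 8453/9558*γ2 - 3521/6372*γ3 + 18689/19116*γ4


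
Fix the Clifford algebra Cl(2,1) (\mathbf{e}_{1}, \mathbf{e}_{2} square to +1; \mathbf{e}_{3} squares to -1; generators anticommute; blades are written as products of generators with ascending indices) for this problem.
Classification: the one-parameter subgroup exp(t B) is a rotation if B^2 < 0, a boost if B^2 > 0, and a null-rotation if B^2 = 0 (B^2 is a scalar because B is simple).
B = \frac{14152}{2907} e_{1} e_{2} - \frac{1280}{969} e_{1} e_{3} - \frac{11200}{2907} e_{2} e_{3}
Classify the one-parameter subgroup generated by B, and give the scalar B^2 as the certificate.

B^2 term by term: the squares give (\frac{14152}{2907})^2*(e_{1} e_{2})^2 + (-\frac{1280}{969})^2*(e_{1} e_{3})^2 + (-\frac{11200}{2907})^2*(e_{2} e_{3})^2 = \frac{200279104}{8450649}*(-1) + \frac{1638400}{938961}*(+1) + \frac{125440000}{8450649}*(+1) = -\frac{64}{9} (each basis 2-blade squares to minus the product of its generators' squares); cross terms between blades sharing an index anticommute and cancel. So B^2 = -\frac{64}{9}.
Answer: rotation, certificate B^2 = -\frac{64}{9}. B^2 = -\frac{64}{9} is basis-independent, so its sign is the whole story.


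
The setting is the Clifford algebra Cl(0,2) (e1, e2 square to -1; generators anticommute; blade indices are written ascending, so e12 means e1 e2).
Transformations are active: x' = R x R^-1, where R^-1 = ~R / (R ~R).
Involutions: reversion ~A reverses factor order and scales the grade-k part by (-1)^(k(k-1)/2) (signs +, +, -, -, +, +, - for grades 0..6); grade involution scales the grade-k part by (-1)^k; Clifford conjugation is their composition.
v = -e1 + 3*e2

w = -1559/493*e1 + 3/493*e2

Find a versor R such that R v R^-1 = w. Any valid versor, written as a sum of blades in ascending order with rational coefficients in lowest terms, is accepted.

Sketch: the shared square -10 makes R = v + w = -2052/493*e1 + 1482/493*e2 the natural versor; its sandwich fixes that direction, negates (v - w)/2, and sends v to w.
Answer: -2052/493*e1 + 1482/493*e2


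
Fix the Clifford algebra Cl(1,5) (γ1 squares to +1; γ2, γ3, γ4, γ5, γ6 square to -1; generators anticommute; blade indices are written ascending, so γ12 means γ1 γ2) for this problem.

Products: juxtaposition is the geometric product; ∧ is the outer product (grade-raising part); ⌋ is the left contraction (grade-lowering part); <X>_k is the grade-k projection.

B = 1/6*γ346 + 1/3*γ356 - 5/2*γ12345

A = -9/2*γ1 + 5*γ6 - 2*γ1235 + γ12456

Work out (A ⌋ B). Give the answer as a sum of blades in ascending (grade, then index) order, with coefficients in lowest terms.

step 1: 5*γ4 - 5/6*γ34 - 5/3*γ35 + 45/4*γ2345
Answer: 5*γ4 - 5/6*γ34 - 5/3*γ35 + 45/4*γ2345


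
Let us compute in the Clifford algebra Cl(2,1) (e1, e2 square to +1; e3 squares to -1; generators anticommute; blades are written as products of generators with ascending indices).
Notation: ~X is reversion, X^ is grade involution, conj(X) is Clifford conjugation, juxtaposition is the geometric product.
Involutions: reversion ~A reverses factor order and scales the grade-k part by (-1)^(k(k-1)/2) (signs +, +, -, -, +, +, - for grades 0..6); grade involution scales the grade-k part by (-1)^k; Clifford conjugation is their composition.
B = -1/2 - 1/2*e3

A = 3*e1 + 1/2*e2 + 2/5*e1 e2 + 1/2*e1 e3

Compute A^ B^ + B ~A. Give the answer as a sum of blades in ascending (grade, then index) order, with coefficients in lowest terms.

first term: 5/4*e1 + 1/4*e2 - 1/5*e1 e2 - 7/4*e1 e3 - 1/4*e2 e3 + 1/5*e1 e2 e3
second term: -5/4*e1 - 1/4*e2 + 1/5*e1 e2 + 7/4*e1 e3 + 1/4*e2 e3 + 1/5*e1 e2 e3
Answer: 2/5*e1 e2 e3


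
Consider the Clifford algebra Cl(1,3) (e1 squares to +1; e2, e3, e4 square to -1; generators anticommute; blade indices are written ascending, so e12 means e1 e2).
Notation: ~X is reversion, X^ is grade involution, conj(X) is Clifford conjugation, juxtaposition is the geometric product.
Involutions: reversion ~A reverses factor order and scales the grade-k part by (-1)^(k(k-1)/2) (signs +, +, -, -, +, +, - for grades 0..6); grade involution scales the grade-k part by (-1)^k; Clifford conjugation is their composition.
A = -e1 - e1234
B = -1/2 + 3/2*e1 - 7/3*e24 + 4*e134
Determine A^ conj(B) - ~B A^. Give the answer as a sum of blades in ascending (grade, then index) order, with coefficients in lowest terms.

first term: -3/2 - 1/2*e1 - 4*e2 - 7/3*e13 + 4*e34 + 7/3*e124 - 3/2*e234 + 1/2*e1234
second term: 3/2 - 1/2*e1 - 4*e2 - 7/3*e13 - 4*e34 + 7/3*e124 - 3/2*e234 + 1/2*e1234
Answer: -3 + 8*e34


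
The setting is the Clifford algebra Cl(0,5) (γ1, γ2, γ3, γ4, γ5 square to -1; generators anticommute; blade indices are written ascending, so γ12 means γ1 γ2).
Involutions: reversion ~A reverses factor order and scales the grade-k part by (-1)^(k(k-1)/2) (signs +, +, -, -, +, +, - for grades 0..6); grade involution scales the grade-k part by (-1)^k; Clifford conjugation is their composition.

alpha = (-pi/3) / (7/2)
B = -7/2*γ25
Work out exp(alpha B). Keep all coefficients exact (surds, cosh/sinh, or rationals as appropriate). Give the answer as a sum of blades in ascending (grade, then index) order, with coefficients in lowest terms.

B^2 = (-7/2)^2*(γ25)^2 = 49/4*(-1) = -49/4 (a basis 2-blade squares to minus the product of its generators' squares).
B^2 = -49/4 — a negative square means the series sums to a rotation: l = 7/2, alpha*l = -pi/3, so exp(alpha B) = cos(-pi/3) + (sin(-pi/3)/(7/2))*B = 1/2 + (-sqrt(3)/7)*B.
Answer: 1/2 + sqrt(3)/2*γ25


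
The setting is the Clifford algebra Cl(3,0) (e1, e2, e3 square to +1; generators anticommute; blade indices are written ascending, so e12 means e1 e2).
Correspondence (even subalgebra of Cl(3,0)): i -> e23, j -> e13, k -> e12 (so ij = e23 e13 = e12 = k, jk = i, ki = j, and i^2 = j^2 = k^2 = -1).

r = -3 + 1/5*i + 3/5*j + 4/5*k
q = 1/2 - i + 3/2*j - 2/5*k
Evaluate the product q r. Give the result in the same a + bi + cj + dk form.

In blades: q = 1/2 - 2/5*e12 + 3/2*e13 - e23, r = -3 + 4/5*e12 + 3/5*e13 + 1/5*e23.
Distribute q over r term by term (generator squares from the signature, products reordered to ascending indices): (1/2)*r = -3/2 + 2/5*e12 + 3/10*e13 + 1/10*e23; (-2/5*e12)*r = 8/25 + 6/5*e12 - 2/25*e13 + 6/25*e23; (3/2*e13)*r = -9/10 - 3/10*e12 - 9/2*e13 + 6/5*e23; (-e23)*r = 1/5 - 3/5*e12 + 4/5*e13 + 3*e23.
Sum: -47/25 + 7/10*e12 - 87/25*e13 + 227/50*e23; translating back through the correspondence:
Answer: -47/25 + 227/50*i - 87/25*j + 7/10*k


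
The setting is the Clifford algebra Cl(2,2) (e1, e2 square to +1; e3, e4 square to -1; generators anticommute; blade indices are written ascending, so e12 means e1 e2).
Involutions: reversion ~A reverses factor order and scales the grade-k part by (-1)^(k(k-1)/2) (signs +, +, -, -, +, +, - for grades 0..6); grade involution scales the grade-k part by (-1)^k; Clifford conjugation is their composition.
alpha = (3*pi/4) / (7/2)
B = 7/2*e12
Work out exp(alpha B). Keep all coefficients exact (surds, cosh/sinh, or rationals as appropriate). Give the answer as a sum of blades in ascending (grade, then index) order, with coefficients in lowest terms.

B^2 = (7/2)^2*(e12)^2 = 49/4*(-1) = -49/4 (a basis 2-blade squares to minus the product of its generators' squares).
B^2 = -49/4 — circular case — the even/odd split gives cos and sin: l = 7/2, alpha*l = 3*pi/4, so exp(alpha B) = cos(3*pi/4) + (sin(3*pi/4)/(7/2))*B = -sqrt(2)/2 + (sqrt(2)/7)*B.
Answer: -sqrt(2)/2 + sqrt(2)/2*e12


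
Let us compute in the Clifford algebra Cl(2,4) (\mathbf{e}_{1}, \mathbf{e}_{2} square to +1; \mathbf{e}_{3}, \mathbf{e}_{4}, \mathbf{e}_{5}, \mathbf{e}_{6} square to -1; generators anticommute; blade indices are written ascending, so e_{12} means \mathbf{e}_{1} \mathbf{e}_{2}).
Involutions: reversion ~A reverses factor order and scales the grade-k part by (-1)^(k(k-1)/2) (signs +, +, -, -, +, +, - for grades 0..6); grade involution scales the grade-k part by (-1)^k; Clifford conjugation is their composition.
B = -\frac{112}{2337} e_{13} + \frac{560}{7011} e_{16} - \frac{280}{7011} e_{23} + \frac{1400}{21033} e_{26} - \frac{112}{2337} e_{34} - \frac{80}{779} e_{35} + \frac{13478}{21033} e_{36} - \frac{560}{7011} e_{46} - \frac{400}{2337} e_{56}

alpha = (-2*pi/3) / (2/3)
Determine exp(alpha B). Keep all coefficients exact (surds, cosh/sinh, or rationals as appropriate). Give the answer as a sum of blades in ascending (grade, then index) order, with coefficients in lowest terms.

B^2 term by term: the squares give (-\frac{112}{2337})^2*(e_{13})^2 + (\frac{560}{7011})^2*(e_{16})^2 + (-\frac{280}{7011})^2*(e_{23})^2 + (\frac{1400}{21033})^2*(e_{26})^2 + (-\frac{112}{2337})^2*(e_{34})^2 + (-\frac{80}{779})^2*(e_{35})^2 + (\frac{13478}{21033})^2*(e_{36})^2 + (-\frac{560}{7011})^2*(e_{46})^2 + (-\frac{400}{2337})^2*(e_{56})^2 = \frac{12544}{5461569}*(+1) + \frac{313600}{49154121}*(+1) + \frac{78400}{49154121}*(+1) + \frac{1960000}{442387089}*(+1) + \frac{12544}{5461569}*(-1) + \frac{6400}{606841}*(-1) + \frac{181656484}{442387089}*(-1) + \frac{313600}{49154121}*(-1) + \frac{160000}{5461569}*(-1) = -\frac{4}{9} (each basis 2-blade squares to minus the product of its generators' squares); cross terms between blades sharing an index anticommute and cancel; the commuting (index-disjoint) pairs give grade-4 terms 2*c*c'*(blade product), which cancel blade by blade — e_{1236}: \frac{313600}{49154121} - \frac{313600}{49154121} = 0; e_{1346}: \frac{125440}{16384707} - \frac{125440}{16384707} = 0; e_{1356}: \frac{89600}{5461569} - \frac{89600}{5461569} = 0; e_{2346}: \frac{313600}{49154121} - \frac{313600}{49154121} = 0; e_{2356}: \frac{224000}{16384707} - \frac{224000}{16384707} = 0; e_{3456}: \frac{89600}{5461569} - \frac{89600}{5461569} = 0 — confirming B is simple. So B^2 = -\frac{4}{9}.
B^2 = -\frac{4}{9} — the negative square puts this in the circular regime; l = \frac{2}{3}, alpha*l = - \frac{2 \pi}{3}, so exp(alpha B) = cos(- \frac{2 \pi}{3}) + (sin(- \frac{2 \pi}{3})/(\frac{2}{3}))*B = - \frac{1}{2} + (- \frac{3 \sqrt{3}}{4})*B.
Answer: - \frac{1}{2} + \frac{28 \sqrt{3}}{779} e_{13} - \frac{140 \sqrt{3}}{2337} e_{16} + \frac{70 \sqrt{3}}{2337} e_{23} - \frac{350 \sqrt{3}}{7011} e_{26} + \frac{28 \sqrt{3}}{779} e_{34} + \frac{60 \sqrt{3}}{779} e_{35} - \frac{6739 \sqrt{3}}{14022} e_{36} + \frac{140 \sqrt{3}}{2337} e_{46} + \frac{100 \sqrt{3}}{779} e_{56}


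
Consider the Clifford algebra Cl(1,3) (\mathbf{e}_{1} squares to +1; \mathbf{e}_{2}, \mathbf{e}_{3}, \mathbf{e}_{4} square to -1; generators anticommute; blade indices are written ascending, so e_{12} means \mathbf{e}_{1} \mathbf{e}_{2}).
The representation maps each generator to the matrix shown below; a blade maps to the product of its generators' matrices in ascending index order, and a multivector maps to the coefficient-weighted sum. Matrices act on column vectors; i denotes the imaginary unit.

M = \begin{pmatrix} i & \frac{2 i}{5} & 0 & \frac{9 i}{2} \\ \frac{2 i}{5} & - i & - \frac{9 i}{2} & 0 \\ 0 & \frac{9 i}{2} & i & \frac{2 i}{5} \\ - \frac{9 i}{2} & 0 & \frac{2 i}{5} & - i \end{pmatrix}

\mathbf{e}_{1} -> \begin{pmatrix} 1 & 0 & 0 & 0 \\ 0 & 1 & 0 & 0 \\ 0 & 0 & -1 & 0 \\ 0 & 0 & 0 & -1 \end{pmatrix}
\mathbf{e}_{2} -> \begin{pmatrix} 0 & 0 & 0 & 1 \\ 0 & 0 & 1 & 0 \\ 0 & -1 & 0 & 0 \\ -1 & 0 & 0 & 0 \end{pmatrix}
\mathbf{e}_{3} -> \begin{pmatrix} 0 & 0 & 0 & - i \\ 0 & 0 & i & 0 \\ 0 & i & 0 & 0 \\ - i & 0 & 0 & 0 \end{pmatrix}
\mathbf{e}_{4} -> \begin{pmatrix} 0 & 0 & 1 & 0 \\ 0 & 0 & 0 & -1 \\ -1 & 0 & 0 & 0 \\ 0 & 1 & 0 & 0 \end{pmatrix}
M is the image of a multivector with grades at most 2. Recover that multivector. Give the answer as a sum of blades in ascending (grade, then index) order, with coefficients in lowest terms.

Method: the blade images are trace-orthogonal — tr(rho(e_A) rho(e_B)^-1) = 4 if A = B and 0 otherwise — and rho(e_A)^-1 = (e_A)^2 * rho(e_A) with (e_A)^2 = +1 or -1, so the coefficient of e_A in the preimage is (e_A)^2 * tr(M rho(e_A))/4.
Nonzero projections over blades of grade <= 2: e_{13}: (e_{13})^2 = +1, tr(M rho(e_{13})) = -18, coefficient -\frac{9}{2}; e_{23}: (e_{23})^2 = -1, tr(M rho(e_{23})) = 4, coefficient -1; e_{34}: (e_{34})^2 = -1, tr(M rho(e_{34})) = \frac{8}{5}, coefficient -\frac{2}{5}. Every other blade of grade <= 2 projects to 0.
Answer: -\frac{9}{2} e_{13} - e_{23} - \frac{2}{5} e_{34}


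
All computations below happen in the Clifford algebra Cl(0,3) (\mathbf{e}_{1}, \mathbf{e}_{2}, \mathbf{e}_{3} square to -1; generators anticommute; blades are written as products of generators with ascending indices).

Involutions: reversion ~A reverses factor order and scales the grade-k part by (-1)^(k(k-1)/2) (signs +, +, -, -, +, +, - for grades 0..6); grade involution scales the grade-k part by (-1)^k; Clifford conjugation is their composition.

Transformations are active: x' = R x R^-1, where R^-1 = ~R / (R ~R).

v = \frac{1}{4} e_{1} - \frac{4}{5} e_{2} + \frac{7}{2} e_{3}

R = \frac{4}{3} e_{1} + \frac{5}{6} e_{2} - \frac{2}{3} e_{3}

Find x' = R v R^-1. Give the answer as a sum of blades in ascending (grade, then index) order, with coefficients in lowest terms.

~R = \frac{4}{3} e_{1} + \frac{5}{6} e_{2} - \frac{2}{3} e_{3}, and R ~R = -\frac{35}{12}, so R^-1 = ~R / (-\frac{35}{12}).
R v = \frac{8}{3} - \frac{51}{40} e_{1} e_{2} + \frac{29}{6} e_{1} e_{3} + \frac{143}{60} e_{2} e_{3}
Answer: -\frac{1129}{420} e_{1} - \frac{76}{105} e_{2} - \frac{479}{210} e_{3}


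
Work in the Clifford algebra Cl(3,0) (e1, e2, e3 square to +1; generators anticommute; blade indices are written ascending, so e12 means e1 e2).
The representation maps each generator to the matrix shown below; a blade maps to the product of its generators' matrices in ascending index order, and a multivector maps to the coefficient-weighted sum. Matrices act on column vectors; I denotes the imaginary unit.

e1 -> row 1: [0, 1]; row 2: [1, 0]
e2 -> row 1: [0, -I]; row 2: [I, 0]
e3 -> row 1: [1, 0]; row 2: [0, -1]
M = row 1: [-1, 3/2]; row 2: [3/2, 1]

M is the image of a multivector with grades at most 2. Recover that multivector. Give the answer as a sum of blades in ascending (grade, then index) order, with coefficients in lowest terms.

Method: 1, rho(e1), rho(e2), rho(e3) form a trace-orthogonal basis of the 2x2 complex matrices (tr(X Y) = 2 if X = Y, else 0), so M = m0*1 + m1*rho(e1) + m2*rho(e2) + m3*rho(e3) with m0 = tr(M)/2 = 0, m1 = tr(M rho(e1))/2 = 3/2, m2 = tr(M rho(e2))/2 = 0, m3 = tr(M rho(e3))/2 = -1.
Multiplying table entries, the bivector images are rho(e12) = I*rho(e3), rho(e13) = -I*rho(e2), rho(e23) = I*rho(e1); with real blade coefficients the real parts of m0..m3 are the coefficients of 1, e1, e2, e3 and the imaginary parts give the bivectors (e23: Im m1, e13: -Im m2, e12: Im m3).
Answer: 3/2*e1 - e3


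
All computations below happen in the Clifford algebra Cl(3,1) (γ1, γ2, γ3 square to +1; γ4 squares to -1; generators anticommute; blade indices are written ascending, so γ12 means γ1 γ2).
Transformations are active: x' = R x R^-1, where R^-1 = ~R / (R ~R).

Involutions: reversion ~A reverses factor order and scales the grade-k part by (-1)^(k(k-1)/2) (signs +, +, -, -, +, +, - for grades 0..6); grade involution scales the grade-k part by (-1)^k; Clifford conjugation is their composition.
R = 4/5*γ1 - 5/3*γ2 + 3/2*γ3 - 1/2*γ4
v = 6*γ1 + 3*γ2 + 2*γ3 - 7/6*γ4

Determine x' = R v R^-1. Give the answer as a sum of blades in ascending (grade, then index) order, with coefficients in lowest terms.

~R = 4/5*γ1 - 5/3*γ2 + 3/2*γ3 - 1/2*γ4, and R ~R = 1219/225, so R^-1 = ~R / (1219/225).
R v = 133/60 + 62/5*γ12 - 37/5*γ13 + 31/15*γ14 - 47/6*γ23 + 31/9*γ24 - 3/4*γ34
Answer: -6516/1219*γ1 - 10639/2438*γ2 - 3767/4876*γ3 + 11081/14628*γ4


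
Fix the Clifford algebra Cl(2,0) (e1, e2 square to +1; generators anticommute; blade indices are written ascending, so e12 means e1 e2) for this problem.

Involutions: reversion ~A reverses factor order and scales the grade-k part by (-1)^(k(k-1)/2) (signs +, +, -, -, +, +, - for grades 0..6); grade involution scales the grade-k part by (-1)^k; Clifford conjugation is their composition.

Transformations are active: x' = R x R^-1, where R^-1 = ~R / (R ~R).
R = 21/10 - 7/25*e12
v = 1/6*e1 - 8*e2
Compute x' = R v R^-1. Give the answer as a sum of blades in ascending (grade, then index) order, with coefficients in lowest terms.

~R = 21/10 + 7/25*e12, and R ~R = 11221/2500, so R^-1 = ~R / (11221/2500).
R v = 259/100*e1 - 2513/150*e2
Answer: 3101/1374*e1 - 1758/229*e2


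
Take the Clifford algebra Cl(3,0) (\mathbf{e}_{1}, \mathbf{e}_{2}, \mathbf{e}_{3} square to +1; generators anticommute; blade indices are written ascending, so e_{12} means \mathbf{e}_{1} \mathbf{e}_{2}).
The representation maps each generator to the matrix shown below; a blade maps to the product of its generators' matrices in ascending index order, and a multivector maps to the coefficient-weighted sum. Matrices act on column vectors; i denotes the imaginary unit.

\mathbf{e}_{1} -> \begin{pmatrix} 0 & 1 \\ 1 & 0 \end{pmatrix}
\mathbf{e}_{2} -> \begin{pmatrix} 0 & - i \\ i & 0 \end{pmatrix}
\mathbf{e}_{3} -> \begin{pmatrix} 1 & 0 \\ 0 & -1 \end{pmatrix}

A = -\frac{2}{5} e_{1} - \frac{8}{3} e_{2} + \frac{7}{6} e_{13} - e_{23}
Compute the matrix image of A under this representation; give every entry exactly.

Bivector images (products of the table entries): rho(e_{13}) = rho(\mathbf{e}_{1})rho(\mathbf{e}_{3}) = \begin{pmatrix} 0 & -1 \\ 1 & 0 \end{pmatrix}; rho(e_{23}) = rho(\mathbf{e}_{2})rho(\mathbf{e}_{3}) = \begin{pmatrix} 0 & i \\ i & 0 \end{pmatrix}.
M = (-\frac{2}{5})*rho(e_{1}) + (-\frac{8}{3})*rho(e_{2}) + (\frac{7}{6})*rho(e_{13}) + (-1)*rho(e_{23}), summed entrywise:
Answer: \begin{pmatrix} 0 & - \frac{47}{30} + \frac{5 i}{3} \\ \frac{23}{30} - \frac{11 i}{3} & 0 \end{pmatrix}


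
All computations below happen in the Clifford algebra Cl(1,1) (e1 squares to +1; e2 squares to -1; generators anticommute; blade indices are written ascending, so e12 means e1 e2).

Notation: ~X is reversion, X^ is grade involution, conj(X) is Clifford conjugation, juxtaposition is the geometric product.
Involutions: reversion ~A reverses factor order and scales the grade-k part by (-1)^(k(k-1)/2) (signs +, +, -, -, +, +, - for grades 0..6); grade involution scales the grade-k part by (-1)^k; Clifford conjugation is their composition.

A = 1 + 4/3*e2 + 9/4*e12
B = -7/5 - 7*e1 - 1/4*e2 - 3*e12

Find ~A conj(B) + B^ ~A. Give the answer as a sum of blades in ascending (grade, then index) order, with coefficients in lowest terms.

first term: -509/60 + 185/16*e1 + 212/15*e2 - 191/60*e12
second term: 301/60 + 167/16*e1 - 521/30*e2 + 569/60*e12
Answer: -52/15 + 22*e1 - 97/30*e2 + 63/10*e12


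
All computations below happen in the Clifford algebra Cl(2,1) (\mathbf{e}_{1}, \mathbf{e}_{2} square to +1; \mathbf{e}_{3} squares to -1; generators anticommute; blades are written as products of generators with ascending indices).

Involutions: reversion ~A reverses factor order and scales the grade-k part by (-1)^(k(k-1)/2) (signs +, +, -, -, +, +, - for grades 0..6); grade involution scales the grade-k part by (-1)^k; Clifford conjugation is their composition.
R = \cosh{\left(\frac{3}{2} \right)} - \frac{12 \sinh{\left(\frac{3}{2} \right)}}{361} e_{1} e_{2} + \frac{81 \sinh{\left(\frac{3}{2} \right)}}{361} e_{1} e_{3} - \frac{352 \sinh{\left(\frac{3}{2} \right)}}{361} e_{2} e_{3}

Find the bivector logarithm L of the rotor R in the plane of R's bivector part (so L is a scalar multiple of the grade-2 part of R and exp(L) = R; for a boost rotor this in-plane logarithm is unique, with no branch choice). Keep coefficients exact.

The scalar part of R is \cosh{\left(\frac{3}{2} \right)}, giving the rapidity magnitude (cosh is even); the bivector part supplies orientation, its quotient by sinh of the rapidity is the plane, and L = rapidity * plane — unique in that plane, since flipping both signs leaves L unchanged.
Concretely: cosh(rapidity) = \cosh{\left(\frac{3}{2} \right)} gives rapidity = ±\frac{3}{2}, and since rapidity/sinh(rapidity) is even the sign is immaterial: L = (rapidity/sinh(rapidity)) * <R>_2 = (\frac{3}{2 \sinh{\left(\frac{3}{2} \right)}}) * <R>_2.
Answer: - \frac{18}{361} e_{1} e_{2} + \frac{243}{722} e_{1} e_{3} - \frac{528}{361} e_{2} e_{3}


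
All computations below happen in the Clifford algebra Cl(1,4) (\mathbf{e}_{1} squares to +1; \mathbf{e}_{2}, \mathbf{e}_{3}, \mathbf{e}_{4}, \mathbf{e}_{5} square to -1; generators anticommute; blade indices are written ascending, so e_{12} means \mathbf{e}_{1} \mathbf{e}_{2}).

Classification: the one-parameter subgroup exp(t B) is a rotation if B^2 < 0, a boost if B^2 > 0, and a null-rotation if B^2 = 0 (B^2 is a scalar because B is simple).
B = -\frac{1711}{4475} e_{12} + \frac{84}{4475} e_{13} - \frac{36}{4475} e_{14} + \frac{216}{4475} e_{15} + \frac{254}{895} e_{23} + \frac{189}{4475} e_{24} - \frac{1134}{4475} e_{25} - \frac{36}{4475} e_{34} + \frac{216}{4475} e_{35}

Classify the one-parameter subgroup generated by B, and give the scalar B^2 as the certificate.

B^2 term by term: the squares give (-\frac{1711}{4475})^2*(e_{12})^2 + (\frac{84}{4475})^2*(e_{13})^2 + (-\frac{36}{4475})^2*(e_{14})^2 + (\frac{216}{4475})^2*(e_{15})^2 + (\frac{254}{895})^2*(e_{23})^2 + (\frac{189}{4475})^2*(e_{24})^2 + (-\frac{1134}{4475})^2*(e_{25})^2 + (-\frac{36}{4475})^2*(e_{34})^2 + (\frac{216}{4475})^2*(e_{35})^2 = \frac{2927521}{20025625}*(+1) + \frac{7056}{20025625}*(+1) + \frac{1296}{20025625}*(+1) + \frac{46656}{20025625}*(+1) + \frac{64516}{801025}*(-1) + \frac{35721}{20025625}*(-1) + \frac{1285956}{20025625}*(-1) + \frac{1296}{20025625}*(-1) + \frac{46656}{20025625}*(-1) = 0 (each basis 2-blade squares to minus the product of its generators' squares); cross terms between blades sharing an index anticommute and cancel; the commuting (index-disjoint) pairs give grade-4 terms 2*c*c'*(blade product), which cancel blade by blade — e_{1234}: \frac{123192}{20025625} - \frac{31752}{20025625} - \frac{18288}{4005125} = 0; e_{1235}: -\frac{739152}{20025625} + \frac{190512}{20025625} + \frac{109728}{4005125} = 0; e_{1245}: -\frac{81648}{20025625} + \frac{81648}{20025625} = 0; e_{1345}: \frac{15552}{20025625} - \frac{15552}{20025625} = 0; e_{2345}: -\frac{81648}{20025625} + \frac{81648}{20025625} = 0 — confirming B is simple. So B^2 = 0.
Answer: null-rotation, certificate B^2 = 0. No conjugation can change B^2 = 0; the sign gives the class.


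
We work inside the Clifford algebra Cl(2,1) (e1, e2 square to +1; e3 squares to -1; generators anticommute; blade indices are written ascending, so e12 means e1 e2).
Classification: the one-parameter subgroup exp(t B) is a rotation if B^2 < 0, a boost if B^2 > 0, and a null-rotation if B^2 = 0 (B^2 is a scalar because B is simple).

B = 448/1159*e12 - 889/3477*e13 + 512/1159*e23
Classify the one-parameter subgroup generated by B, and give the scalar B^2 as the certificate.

B^2 term by term: the squares give (448/1159)^2*(e12)^2 + (-889/3477)^2*(e13)^2 + (512/1159)^2*(e23)^2 = 200704/1343281*(-1) + 790321/12089529*(+1) + 262144/1343281*(+1) = 1/9 (each basis 2-blade squares to minus the product of its generators' squares); cross terms between blades sharing an index anticommute and cancel. So B^2 = 1/9.
Answer: boost, certificate B^2 = 1/9. One invariant decides it: the square 1/9 survives every conjugation, and its sign is exactly the classification.


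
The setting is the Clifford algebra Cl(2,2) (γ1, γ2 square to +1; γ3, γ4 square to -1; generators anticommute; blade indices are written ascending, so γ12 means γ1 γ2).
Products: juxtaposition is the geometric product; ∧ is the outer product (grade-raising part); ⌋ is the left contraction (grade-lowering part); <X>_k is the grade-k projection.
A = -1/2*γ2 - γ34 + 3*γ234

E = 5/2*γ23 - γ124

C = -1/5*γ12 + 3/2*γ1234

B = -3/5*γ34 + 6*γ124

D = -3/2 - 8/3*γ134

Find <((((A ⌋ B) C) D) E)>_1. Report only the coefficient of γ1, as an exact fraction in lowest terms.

step 1: -3/5 + 3*γ14
step 2: 3/25*γ12 + 9/2*γ23 - 3/5*γ24 - 9/10*γ1234
step 3: 12/5*γ2 - 9/50*γ12 - 27/4*γ23 + 9/10*γ24 + 8/5*γ123 + 12*γ124 + 8/25*γ234 + 27/20*γ1234
step 4: -231/8 + 31/10*γ1 + 93/20*γ3 + 31/50*γ4 - 77/100*γ13 + 231/40*γ14 + 77/20*γ34 + 93/4*γ134
step 5: 31/10*γ1 + 93/20*γ3 + 31/50*γ4
Answer: 31/10
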